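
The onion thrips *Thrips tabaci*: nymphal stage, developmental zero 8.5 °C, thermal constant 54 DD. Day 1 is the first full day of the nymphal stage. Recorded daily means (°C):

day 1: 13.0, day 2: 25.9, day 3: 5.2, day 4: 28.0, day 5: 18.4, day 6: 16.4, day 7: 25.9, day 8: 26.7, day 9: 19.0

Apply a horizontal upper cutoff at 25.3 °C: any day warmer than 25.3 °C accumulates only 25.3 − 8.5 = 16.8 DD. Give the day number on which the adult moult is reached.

day 6

Daily DD above 8.5 °C (capped at 16.8): 4.5, 16.8, 0.0, 16.8, 9.9, 7.9, 16.8, 16.8, 10.5.
Cumulative: 4.5, 21.3, 21.3, 38.1, 48.0, 55.9, 72.7, 89.5, 100.0.
The total first reaches 54 DD on day 6.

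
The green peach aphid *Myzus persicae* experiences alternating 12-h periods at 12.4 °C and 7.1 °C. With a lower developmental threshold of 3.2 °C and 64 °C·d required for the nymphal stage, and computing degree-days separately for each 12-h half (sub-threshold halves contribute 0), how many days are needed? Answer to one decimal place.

9.8 days

Day half: max(0, 12.4 − 3.2) × 0.5 = 9.2 × 0.5 = 4.60 DD.
Night half: max(0, 7.1 − 3.2) × 0.5 = 3.9 × 0.5 = 1.95 DD.
Per 24 h: 6.55 DD/day.
Duration = 64 / 6.55 = 9.771 ≈ 9.8 days.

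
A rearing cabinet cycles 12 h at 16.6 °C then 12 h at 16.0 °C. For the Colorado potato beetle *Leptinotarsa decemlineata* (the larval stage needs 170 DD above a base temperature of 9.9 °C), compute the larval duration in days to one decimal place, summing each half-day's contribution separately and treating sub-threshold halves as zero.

Day half: max(0, 16.6 − 9.9) × 0.5 = 6.7 × 0.5 = 3.35 DD.
Night half: max(0, 16.0 − 9.9) × 0.5 = 6.1 × 0.5 = 3.05 DD.
Per 24 h: 6.40 DD/day.
Duration = 170 / 6.40 = 26.562 ≈ 26.6 days.

26.6 days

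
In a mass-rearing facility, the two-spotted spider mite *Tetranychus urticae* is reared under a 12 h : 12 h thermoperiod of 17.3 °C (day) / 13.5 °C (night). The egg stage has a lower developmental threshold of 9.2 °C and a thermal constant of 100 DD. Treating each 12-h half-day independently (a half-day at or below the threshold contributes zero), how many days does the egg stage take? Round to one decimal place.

Day half: max(0, 17.3 − 9.2) × 0.5 = 8.1 × 0.5 = 4.05 DD.
Night half: max(0, 13.5 − 9.2) × 0.5 = 4.3 × 0.5 = 2.15 DD.
Per 24 h: 6.20 DD/day.
Duration = 100 / 6.20 = 16.129 ≈ 16.1 days.

16.1 days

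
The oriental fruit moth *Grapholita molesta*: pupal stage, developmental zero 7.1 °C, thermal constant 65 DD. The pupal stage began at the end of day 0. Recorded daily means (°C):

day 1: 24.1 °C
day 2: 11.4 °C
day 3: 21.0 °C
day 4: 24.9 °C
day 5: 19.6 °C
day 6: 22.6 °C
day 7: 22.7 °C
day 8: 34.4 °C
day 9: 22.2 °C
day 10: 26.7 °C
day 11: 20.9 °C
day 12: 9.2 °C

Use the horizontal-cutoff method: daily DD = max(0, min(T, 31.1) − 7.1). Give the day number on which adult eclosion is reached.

day 5

Daily DD above 7.1 °C (capped at 24.0): 17.0, 4.3, 13.9, 17.8, 12.5, 15.5, 15.6, 24.0, 15.1, 19.6, 13.8, 2.1.
Cumulative: 17.0, 21.3, 35.2, 53.0, 65.5, 81.0, 96.6, 120.6, 135.7, 155.3, 169.1, 171.2.
The total first reaches 65 DD on day 5.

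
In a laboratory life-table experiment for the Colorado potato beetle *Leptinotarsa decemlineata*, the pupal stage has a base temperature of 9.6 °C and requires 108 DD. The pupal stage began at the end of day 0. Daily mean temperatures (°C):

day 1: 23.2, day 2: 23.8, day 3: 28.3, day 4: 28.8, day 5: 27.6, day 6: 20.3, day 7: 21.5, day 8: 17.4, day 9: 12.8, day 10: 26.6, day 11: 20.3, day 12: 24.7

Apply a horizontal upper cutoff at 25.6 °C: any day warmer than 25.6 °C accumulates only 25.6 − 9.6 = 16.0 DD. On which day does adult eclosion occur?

Daily DD above 9.6 °C (capped at 16.0): 13.6, 14.2, 16.0, 16.0, 16.0, 10.7, 11.9, 7.8, 3.2, 16.0, 10.7, 15.1.
Cumulative: 13.6, 27.8, 43.8, 59.8, 75.8, 86.5, 98.4, 106.2, 109.4, 125.4, 136.1, 151.2.
The total first reaches 108 DD on day 9.

day 9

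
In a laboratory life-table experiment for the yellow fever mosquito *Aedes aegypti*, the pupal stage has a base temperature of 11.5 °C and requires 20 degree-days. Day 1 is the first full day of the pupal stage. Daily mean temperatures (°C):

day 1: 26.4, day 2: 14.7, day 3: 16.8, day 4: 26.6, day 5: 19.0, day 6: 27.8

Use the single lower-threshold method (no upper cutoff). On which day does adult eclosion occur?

Daily DD above 11.5 °C: 14.9, 3.2, 5.3, 15.1, 7.5, 16.3.
Cumulative: 14.9, 18.1, 23.4, 38.5, 46.0, 62.3.
The total first reaches 20 DD on day 3.

day 3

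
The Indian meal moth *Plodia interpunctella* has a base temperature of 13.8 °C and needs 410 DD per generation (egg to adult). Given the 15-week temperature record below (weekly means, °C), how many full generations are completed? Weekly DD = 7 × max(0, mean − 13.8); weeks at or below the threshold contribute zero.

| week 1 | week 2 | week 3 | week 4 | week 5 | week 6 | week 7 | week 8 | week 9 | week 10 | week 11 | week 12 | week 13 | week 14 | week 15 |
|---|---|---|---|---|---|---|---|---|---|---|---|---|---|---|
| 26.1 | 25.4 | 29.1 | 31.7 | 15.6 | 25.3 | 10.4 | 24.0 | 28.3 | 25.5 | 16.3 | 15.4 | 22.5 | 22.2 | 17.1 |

Weekly DD (7 × max(0, T̄ − 13.8)): 86.1, 81.2, 107.1, 125.3, 12.6, 80.5, 0.0, 71.4, 101.5, 81.9, 17.5, 11.2, 60.9, 58.8, 23.1.
Season total = 919.1 DD.
Complete generations = ⌊919.1 / 410⌋ = 2.

2 generations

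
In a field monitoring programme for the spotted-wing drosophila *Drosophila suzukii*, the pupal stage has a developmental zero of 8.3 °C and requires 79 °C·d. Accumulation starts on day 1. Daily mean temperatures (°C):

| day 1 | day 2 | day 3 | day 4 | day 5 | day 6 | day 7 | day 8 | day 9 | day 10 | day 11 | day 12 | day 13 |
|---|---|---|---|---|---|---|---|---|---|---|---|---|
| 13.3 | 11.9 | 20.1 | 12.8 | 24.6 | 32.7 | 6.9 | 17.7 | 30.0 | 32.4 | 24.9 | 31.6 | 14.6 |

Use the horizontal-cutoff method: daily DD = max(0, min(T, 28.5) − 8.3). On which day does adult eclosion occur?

day 9

Daily DD above 8.3 °C (capped at 20.2): 5.0, 3.6, 11.8, 4.5, 16.3, 20.2, 0.0, 9.4, 20.2, 20.2, 16.6, 20.2, 6.3.
Cumulative: 5.0, 8.6, 20.4, 24.9, 41.2, 61.4, 61.4, 70.8, 91.0, 111.2, 127.8, 148.0, 154.3.
The total first reaches 79 DD on day 9.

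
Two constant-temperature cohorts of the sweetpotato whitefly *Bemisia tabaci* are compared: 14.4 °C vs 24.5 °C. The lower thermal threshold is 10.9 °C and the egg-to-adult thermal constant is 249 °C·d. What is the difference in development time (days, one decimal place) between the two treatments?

At 14.4 °C: 249 / (14.4 − 10.9) = 249 / 3.5 = 71.143 d.
At 24.5 °C: 249 / (24.5 − 10.9) = 249 / 13.6 = 18.309 d.
Difference = |71.143 − 18.309| = 52.834 ≈ 52.8 days.

52.8 days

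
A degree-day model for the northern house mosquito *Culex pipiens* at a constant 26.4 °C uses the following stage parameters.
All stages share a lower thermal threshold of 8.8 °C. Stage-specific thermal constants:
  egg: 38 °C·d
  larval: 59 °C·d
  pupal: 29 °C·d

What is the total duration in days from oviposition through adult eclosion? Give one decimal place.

7.2 days

Daily accumulation at 26.4 °C = 26.4 − 8.8 = 17.6 DD/day.
Total K = 38 + 59 + 29 = 126 DD.
Total duration = 126 / 17.6 = 7.159 ≈ 7.2 days.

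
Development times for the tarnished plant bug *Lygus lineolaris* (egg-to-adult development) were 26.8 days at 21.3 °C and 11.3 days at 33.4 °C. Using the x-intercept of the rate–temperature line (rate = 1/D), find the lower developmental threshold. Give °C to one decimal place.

Equal thermal constants: D₁(T₁ − T_b) = D₂(T₂ − T_b).
26.8·(21.3 − T_b) = 11.3·(33.4 − T_b)
T_b = (26.8·21.3 − 11.3·33.4) / (26.8 − 11.3) = 193.42 / 15.5 = 12.479 °C ≈ 12.5 °C.

12.5 °C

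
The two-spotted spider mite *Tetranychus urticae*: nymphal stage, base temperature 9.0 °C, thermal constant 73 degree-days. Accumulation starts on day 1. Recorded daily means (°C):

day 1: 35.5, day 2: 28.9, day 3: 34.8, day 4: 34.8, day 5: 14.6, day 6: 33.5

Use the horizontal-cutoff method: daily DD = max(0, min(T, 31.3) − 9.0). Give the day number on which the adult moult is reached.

day 4

Daily DD above 9.0 °C (capped at 22.3): 22.3, 19.9, 22.3, 22.3, 5.6, 22.3.
Cumulative: 22.3, 42.2, 64.5, 86.8, 92.4, 114.7.
The total first reaches 73 DD on day 4.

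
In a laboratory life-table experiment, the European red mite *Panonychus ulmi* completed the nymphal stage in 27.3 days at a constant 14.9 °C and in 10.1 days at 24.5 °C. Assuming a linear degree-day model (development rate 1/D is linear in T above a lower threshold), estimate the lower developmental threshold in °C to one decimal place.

9.3 °C

Under the model K = D·(T − T_b), so D₁·(T₁ − T_b) = D₂·(T₂ − T_b).
27.3·(14.9 − T_b) = 10.1·(24.5 − T_b)
T_b = (27.3·14.9 − 10.1·24.5) / (27.3 − 10.1) = 159.32 / 17.2 = 9.263 °C ≈ 9.3 °C.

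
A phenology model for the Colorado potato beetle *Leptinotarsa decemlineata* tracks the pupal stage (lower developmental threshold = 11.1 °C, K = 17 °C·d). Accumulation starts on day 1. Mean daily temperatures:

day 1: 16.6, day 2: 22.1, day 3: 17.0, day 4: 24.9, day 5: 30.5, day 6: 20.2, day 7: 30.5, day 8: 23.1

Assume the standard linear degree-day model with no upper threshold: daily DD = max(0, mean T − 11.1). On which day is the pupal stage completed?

Daily DD above 11.1 °C: 5.5, 11.0, 5.9, 13.8, 19.4, 9.1, 19.4, 12.0.
Cumulative: 5.5, 16.5, 22.4, 36.2, 55.6, 64.7, 84.1, 96.1.
The total first reaches 17 DD on day 3.

day 3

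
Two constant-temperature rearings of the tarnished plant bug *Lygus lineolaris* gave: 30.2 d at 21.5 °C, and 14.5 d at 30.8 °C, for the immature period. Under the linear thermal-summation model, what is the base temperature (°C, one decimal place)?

12.9 °C

Linear rate model ⇒ the product D·(T − T_b) is constant across temperatures.
30.2·(21.5 − T_b) = 14.5·(30.8 − T_b)
T_b = (30.2·21.5 − 14.5·30.8) / (30.2 − 14.5) = 202.70 / 15.7 = 12.911 °C ≈ 12.9 °C.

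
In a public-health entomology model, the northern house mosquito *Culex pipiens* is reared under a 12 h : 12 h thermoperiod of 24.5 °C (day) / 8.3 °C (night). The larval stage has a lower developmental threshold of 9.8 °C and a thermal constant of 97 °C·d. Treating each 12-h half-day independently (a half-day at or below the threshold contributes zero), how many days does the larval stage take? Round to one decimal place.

13.2 days

Day half: max(0, 24.5 − 9.8) × 0.5 = 14.7 × 0.5 = 7.35 DD.
Night half: max(0, 8.3 − 9.8) × 0.5 = 0.0 × 0.5 = 0.00 DD.
Per 24 h: 7.35 DD/day.
Duration = 97 / 7.35 = 13.197 ≈ 13.2 days.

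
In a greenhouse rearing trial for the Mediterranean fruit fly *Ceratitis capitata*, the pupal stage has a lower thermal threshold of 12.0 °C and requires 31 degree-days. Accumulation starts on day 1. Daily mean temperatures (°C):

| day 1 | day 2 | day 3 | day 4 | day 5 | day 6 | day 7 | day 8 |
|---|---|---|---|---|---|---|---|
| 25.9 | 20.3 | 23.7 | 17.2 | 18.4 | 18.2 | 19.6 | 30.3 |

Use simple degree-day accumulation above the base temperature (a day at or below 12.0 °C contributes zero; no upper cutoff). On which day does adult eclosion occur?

day 3

Daily DD above 12.0 °C: 13.9, 8.3, 11.7, 5.2, 6.4, 6.2, 7.6, 18.3.
Cumulative: 13.9, 22.2, 33.9, 39.1, 45.5, 51.7, 59.3, 77.6.
The total first reaches 31 DD on day 3.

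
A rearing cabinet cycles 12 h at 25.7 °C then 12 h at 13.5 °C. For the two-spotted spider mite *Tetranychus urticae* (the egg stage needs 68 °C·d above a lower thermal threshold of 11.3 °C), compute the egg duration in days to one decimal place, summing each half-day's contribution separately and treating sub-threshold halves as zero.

Day half: max(0, 25.7 − 11.3) × 0.5 = 14.4 × 0.5 = 7.20 DD.
Night half: max(0, 13.5 − 11.3) × 0.5 = 2.2 × 0.5 = 1.10 DD.
Per 24 h: 8.30 DD/day.
Duration = 68 / 8.30 = 8.193 ≈ 8.2 days.

8.2 days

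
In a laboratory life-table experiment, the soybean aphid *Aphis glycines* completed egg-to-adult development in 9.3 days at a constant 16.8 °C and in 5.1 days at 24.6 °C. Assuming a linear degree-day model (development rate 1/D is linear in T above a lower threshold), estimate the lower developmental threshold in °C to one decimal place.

Under the model K = D·(T − T_b), so D₁·(T₁ − T_b) = D₂·(T₂ − T_b).
9.3·(16.8 − T_b) = 5.1·(24.6 − T_b)
T_b = (9.3·16.8 − 5.1·24.6) / (9.3 − 5.1) = 30.78 / 4.2 = 7.329 °C ≈ 7.3 °C.

7.3 °C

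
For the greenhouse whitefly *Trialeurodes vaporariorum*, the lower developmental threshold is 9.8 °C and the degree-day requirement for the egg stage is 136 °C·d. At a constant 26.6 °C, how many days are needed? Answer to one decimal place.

8.1 days

Daily accumulation = 26.6 − 9.8 = 16.8 DD/day.
Duration = 136 / 16.8 = 8.095 ≈ 8.1 days.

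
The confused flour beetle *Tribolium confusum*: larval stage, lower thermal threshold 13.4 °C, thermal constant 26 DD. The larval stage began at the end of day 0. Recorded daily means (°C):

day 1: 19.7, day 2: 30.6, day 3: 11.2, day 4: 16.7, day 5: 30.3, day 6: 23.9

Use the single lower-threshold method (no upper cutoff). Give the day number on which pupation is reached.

day 4

Daily DD above 13.4 °C: 6.3, 17.2, 0.0, 3.3, 16.9, 10.5.
Cumulative: 6.3, 23.5, 23.5, 26.8, 43.7, 54.2.
The total first reaches 26 DD on day 4.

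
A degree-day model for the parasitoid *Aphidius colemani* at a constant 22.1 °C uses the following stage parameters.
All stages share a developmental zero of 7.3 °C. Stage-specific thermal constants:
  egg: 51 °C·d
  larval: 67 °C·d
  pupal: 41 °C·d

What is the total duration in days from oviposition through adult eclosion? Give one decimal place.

10.7 days

Daily accumulation at 22.1 °C = 22.1 − 7.3 = 14.8 DD/day.
Total K = 51 + 67 + 41 = 159 DD.
Total duration = 159 / 14.8 = 10.743 ≈ 10.7 days.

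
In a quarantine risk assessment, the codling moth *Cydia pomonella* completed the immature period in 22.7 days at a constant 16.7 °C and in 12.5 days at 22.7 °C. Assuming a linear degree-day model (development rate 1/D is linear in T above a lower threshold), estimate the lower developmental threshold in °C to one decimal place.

Under the model K = D·(T − T_b), so D₁·(T₁ − T_b) = D₂·(T₂ − T_b).
22.7·(16.7 − T_b) = 12.5·(22.7 − T_b)
T_b = (22.7·16.7 − 12.5·22.7) / (22.7 − 12.5) = 95.34 / 10.2 = 9.347 °C ≈ 9.3 °C.

9.3 °C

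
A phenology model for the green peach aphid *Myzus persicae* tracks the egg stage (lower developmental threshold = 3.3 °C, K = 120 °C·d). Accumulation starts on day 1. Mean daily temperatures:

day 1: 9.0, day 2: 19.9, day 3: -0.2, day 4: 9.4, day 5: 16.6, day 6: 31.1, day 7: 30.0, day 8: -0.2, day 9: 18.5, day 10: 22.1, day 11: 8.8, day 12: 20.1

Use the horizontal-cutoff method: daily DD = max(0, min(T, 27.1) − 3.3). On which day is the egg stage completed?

Daily DD above 3.3 °C (capped at 23.8): 5.7, 16.6, 0.0, 6.1, 13.3, 23.8, 23.8, 0.0, 15.2, 18.8, 5.5, 16.8.
Cumulative: 5.7, 22.3, 22.3, 28.4, 41.7, 65.5, 89.3, 89.3, 104.5, 123.3, 128.8, 145.6.
The total first reaches 120 DD on day 10.

day 10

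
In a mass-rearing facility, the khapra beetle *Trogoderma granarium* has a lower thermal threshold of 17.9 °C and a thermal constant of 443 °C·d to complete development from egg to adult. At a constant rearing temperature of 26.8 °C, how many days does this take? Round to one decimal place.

49.8 days

Daily accumulation = 26.8 − 17.9 = 8.9 DD/day.
Duration = 443 / 8.9 = 49.775 ≈ 49.8 days.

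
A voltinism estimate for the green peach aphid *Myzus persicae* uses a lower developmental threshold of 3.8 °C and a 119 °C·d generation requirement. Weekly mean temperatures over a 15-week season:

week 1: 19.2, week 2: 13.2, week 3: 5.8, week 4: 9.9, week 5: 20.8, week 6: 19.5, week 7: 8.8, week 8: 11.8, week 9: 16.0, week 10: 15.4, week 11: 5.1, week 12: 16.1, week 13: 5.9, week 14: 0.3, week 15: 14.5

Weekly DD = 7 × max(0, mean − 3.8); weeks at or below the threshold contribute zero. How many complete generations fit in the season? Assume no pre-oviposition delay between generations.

Weekly DD (7 × max(0, T̄ − 3.8)): 107.8, 65.8, 14.0, 42.7, 119.0, 109.9, 35.0, 56.0, 85.4, 81.2, 9.1, 86.1, 14.7, 0.0, 74.9.
Season total = 901.6 DD.
Complete generations = ⌊901.6 / 119⌋ = 7.

7 generations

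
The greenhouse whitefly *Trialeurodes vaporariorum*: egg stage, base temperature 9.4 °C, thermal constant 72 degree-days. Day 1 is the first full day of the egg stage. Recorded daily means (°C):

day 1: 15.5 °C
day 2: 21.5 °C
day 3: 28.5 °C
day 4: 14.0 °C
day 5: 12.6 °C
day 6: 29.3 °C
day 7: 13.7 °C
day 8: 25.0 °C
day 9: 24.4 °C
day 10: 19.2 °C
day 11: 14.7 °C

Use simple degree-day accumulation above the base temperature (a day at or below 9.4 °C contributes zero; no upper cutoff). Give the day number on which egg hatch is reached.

day 8

Daily DD above 9.4 °C: 6.1, 12.1, 19.1, 4.6, 3.2, 19.9, 4.3, 15.6, 15.0, 9.8, 5.3.
Cumulative: 6.1, 18.2, 37.3, 41.9, 45.1, 65.0, 69.3, 84.9, 99.9, 109.7, 115.0.
The total first reaches 72 DD on day 8.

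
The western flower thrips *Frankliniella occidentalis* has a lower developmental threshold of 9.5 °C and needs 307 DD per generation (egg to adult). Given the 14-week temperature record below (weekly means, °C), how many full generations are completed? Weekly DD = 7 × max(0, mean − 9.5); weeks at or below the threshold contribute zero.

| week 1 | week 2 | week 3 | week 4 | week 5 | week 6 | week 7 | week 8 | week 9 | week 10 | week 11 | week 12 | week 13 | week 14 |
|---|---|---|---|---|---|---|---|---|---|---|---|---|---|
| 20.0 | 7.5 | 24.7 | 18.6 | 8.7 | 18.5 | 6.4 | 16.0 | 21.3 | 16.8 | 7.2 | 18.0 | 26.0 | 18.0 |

2 generations

Weekly DD (7 × max(0, T̄ − 9.5)): 73.5, 0.0, 106.4, 63.7, 0.0, 63.0, 0.0, 45.5, 82.6, 51.1, 0.0, 59.5, 115.5, 59.5.
Season total = 720.3 DD.
Complete generations = ⌊720.3 / 307⌋ = 2.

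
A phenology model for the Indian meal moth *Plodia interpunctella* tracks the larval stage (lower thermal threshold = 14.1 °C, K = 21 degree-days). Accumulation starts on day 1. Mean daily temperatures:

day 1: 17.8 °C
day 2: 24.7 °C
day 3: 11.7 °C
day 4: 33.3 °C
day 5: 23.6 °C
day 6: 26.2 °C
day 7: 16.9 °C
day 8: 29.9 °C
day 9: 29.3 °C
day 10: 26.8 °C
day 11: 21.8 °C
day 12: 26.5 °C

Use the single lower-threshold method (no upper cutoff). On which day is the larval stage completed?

Daily DD above 14.1 °C: 3.7, 10.6, 0.0, 19.2, 9.5, 12.1, 2.8, 15.8, 15.2, 12.7, 7.7, 12.4.
Cumulative: 3.7, 14.3, 14.3, 33.5, 43.0, 55.1, 57.9, 73.7, 88.9, 101.6, 109.3, 121.7.
The total first reaches 21 DD on day 4.

day 4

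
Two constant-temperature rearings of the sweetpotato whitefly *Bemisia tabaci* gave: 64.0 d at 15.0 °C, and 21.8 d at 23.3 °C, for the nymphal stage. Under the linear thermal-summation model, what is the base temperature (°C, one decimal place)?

10.7 °C

Linear rate model ⇒ the product D·(T − T_b) is constant across temperatures.
64.0·(15.0 − T_b) = 21.8·(23.3 − T_b)
T_b = (64.0·15.0 − 21.8·23.3) / (64.0 − 21.8) = 452.06 / 42.2 = 10.712 °C ≈ 10.7 °C.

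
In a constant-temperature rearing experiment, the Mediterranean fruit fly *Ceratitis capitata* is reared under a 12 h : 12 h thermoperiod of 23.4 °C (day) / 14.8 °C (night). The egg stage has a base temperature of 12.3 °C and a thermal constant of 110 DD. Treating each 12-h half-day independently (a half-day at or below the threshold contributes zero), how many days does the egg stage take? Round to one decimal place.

Day half: max(0, 23.4 − 12.3) × 0.5 = 11.1 × 0.5 = 5.55 DD.
Night half: max(0, 14.8 − 12.3) × 0.5 = 2.5 × 0.5 = 1.25 DD.
Per 24 h: 6.80 DD/day.
Duration = 110 / 6.80 = 16.176 ≈ 16.2 days.

16.2 days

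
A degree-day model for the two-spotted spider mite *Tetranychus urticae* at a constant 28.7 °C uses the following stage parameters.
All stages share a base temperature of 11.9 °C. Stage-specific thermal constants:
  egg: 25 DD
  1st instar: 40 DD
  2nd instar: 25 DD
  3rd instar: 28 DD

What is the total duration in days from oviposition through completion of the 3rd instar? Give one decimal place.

Daily accumulation at 28.7 °C = 28.7 − 11.9 = 16.8 DD/day.
Total K = 25 + 40 + 25 + 28 = 118 DD.
Total duration = 118 / 16.8 = 7.024 ≈ 7.0 days.

7.0 days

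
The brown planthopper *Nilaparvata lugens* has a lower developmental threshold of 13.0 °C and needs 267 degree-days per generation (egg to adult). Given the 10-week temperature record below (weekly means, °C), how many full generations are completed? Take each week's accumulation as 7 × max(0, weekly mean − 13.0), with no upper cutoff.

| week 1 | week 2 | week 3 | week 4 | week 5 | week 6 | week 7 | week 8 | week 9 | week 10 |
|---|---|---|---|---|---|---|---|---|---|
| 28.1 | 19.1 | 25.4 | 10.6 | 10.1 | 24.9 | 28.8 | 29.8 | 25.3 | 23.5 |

Weekly DD (7 × max(0, T̄ − 13.0)): 105.7, 42.7, 86.8, 0.0, 0.0, 83.3, 110.6, 117.6, 86.1, 73.5.
Season total = 706.3 DD.
Complete generations = ⌊706.3 / 267⌋ = 2.

2 generations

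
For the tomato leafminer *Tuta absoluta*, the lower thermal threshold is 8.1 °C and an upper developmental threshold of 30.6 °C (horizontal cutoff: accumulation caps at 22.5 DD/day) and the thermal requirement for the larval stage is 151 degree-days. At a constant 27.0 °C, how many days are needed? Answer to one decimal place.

Daily accumulation = 27.0 − 8.1 = 18.9 DD/day.
Duration = 151 / 18.9 = 7.989 ≈ 8.0 days.

8.0 days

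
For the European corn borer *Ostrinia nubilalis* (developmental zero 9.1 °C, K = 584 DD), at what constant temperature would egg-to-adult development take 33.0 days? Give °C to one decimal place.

Required daily accumulation = 584 / 33.0 = 17.697 DD/day.
T = T_base + 17.697 = 9.1 + 17.697 = 26.797 ≈ 26.8 °C.

26.8 °C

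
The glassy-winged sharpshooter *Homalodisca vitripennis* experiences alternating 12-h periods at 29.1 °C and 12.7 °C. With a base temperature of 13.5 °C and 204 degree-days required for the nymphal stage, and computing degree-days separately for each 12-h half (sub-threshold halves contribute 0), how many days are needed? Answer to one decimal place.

26.2 days

Day half: max(0, 29.1 − 13.5) × 0.5 = 15.6 × 0.5 = 7.80 DD.
Night half: max(0, 12.7 − 13.5) × 0.5 = 0.0 × 0.5 = 0.00 DD.
Per 24 h: 7.80 DD/day.
Duration = 204 / 7.80 = 26.154 ≈ 26.2 days.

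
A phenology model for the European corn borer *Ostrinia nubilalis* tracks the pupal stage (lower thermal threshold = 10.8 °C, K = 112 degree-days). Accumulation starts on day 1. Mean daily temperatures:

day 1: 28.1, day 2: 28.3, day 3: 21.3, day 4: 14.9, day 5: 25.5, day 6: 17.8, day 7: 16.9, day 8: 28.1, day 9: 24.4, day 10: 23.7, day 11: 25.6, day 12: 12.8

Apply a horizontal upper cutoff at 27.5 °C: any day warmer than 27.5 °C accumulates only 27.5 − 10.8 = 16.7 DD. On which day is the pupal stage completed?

day 10

Daily DD above 10.8 °C (capped at 16.7): 16.7, 16.7, 10.5, 4.1, 14.7, 7.0, 6.1, 16.7, 13.6, 12.9, 14.8, 2.0.
Cumulative: 16.7, 33.4, 43.9, 48.0, 62.7, 69.7, 75.8, 92.5, 106.1, 119.0, 133.8, 135.8.
The total first reaches 112 DD on day 10.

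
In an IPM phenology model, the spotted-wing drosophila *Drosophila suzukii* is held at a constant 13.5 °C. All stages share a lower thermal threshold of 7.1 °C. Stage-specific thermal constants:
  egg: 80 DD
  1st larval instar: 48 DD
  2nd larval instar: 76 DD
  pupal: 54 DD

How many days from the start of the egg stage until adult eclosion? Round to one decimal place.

40.3 days

Daily accumulation at 13.5 °C = 13.5 − 7.1 = 6.4 DD/day.
Total K = 80 + 48 + 76 + 54 = 258 DD.
Total duration = 258 / 6.4 = 40.312 ≈ 40.3 days.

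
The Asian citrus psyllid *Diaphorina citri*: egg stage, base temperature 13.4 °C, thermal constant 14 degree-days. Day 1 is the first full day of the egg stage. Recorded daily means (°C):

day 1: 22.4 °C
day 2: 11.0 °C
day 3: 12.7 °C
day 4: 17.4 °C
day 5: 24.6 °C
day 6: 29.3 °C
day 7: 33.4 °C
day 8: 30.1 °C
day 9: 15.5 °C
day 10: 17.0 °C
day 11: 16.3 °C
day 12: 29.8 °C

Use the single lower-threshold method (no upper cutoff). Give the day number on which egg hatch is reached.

day 5

Daily DD above 13.4 °C: 9.0, 0.0, 0.0, 4.0, 11.2, 15.9, 20.0, 16.7, 2.1, 3.6, 2.9, 16.4.
Cumulative: 9.0, 9.0, 9.0, 13.0, 24.2, 40.1, 60.1, 76.8, 78.9, 82.5, 85.4, 101.8.
The total first reaches 14 DD on day 5.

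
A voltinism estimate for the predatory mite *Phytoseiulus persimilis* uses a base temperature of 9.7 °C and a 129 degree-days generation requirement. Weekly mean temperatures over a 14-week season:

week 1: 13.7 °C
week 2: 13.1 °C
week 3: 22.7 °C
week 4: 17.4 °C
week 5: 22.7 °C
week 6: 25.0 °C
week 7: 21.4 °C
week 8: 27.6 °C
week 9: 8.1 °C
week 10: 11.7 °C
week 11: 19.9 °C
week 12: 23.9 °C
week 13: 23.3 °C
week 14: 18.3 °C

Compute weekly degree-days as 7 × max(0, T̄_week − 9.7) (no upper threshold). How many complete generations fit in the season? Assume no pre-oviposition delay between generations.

7 generations

Weekly DD (7 × max(0, T̄ − 9.7)): 28.0, 23.8, 91.0, 53.9, 91.0, 107.1, 81.9, 125.3, 0.0, 14.0, 71.4, 99.4, 95.2, 60.2.
Season total = 942.2 DD.
Complete generations = ⌊942.2 / 129⌋ = 7.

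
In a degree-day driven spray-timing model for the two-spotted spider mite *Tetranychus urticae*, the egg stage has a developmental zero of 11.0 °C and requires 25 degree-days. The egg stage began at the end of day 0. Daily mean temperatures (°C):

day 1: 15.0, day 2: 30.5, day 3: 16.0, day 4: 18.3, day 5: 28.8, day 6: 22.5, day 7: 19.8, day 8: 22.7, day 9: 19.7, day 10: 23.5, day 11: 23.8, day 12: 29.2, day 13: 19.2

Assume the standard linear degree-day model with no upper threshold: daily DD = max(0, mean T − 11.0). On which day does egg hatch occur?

Daily DD above 11.0 °C: 4.0, 19.5, 5.0, 7.3, 17.8, 11.5, 8.8, 11.7, 8.7, 12.5, 12.8, 18.2, 8.2.
Cumulative: 4.0, 23.5, 28.5, 35.8, 53.6, 65.1, 73.9, 85.6, 94.3, 106.8, 119.6, 137.8, 146.0.
The total first reaches 25 DD on day 3.

day 3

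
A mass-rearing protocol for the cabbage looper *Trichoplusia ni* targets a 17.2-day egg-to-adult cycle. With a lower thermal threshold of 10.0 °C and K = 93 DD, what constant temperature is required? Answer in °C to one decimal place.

15.4 °C

Required daily accumulation = 93 / 17.2 = 5.407 DD/day.
T = T_base + 5.407 = 10.0 + 5.407 = 15.407 ≈ 15.4 °C.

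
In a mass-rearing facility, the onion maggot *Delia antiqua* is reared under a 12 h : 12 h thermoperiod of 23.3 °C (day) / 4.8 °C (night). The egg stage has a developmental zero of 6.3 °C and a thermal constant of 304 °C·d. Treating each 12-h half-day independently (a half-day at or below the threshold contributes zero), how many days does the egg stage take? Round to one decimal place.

35.8 days

Day half: max(0, 23.3 − 6.3) × 0.5 = 17.0 × 0.5 = 8.50 DD.
Night half: max(0, 4.8 − 6.3) × 0.5 = 0.0 × 0.5 = 0.00 DD.
Per 24 h: 8.50 DD/day.
Duration = 304 / 8.50 = 35.765 ≈ 35.8 days.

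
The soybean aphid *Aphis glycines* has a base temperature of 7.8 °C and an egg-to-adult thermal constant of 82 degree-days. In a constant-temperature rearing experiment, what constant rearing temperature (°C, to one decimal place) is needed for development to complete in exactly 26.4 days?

10.9 °C

Required daily accumulation = 82 / 26.4 = 3.106 DD/day.
T = T_base + 3.106 = 7.8 + 3.106 = 10.906 ≈ 10.9 °C.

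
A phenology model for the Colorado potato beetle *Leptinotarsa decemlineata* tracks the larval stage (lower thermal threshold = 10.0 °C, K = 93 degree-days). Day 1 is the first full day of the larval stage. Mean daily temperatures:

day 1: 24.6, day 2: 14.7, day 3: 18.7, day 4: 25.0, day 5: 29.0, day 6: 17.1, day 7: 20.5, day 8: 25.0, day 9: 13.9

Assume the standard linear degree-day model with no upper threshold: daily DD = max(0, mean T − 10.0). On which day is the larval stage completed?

Daily DD above 10.0 °C: 14.6, 4.7, 8.7, 15.0, 19.0, 7.1, 10.5, 15.0, 3.9.
Cumulative: 14.6, 19.3, 28.0, 43.0, 62.0, 69.1, 79.6, 94.6, 98.5.
The total first reaches 93 DD on day 8.

day 8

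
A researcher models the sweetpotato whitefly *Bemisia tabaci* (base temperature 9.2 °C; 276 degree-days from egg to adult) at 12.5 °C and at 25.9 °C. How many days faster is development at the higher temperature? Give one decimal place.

At 12.5 °C: 276 / (12.5 − 9.2) = 276 / 3.3 = 83.636 d.
At 25.9 °C: 276 / (25.9 − 9.2) = 276 / 16.7 = 16.527 d.
Difference = |83.636 − 16.527| = 67.109 ≈ 67.1 days.

67.1 days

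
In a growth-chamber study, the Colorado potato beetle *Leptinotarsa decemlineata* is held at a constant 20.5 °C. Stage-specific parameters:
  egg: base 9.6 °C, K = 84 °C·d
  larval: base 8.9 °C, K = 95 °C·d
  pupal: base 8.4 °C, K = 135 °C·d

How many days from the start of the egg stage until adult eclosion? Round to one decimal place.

egg: 84 / (20.5 − 9.6) = 84 / 10.9 = 7.706 d.
larval: 95 / (20.5 − 8.9) = 95 / 11.6 = 8.190 d.
pupal: 135 / (20.5 − 8.4) = 135 / 12.1 = 11.157 d.
Sum = 27.053 ≈ 27.1 days.

27.1 days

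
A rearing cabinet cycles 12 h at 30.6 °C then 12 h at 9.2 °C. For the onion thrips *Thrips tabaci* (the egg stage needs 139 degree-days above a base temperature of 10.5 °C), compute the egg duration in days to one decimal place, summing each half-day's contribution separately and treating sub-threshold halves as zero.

13.8 days

Day half: max(0, 30.6 − 10.5) × 0.5 = 20.1 × 0.5 = 10.05 DD.
Night half: max(0, 9.2 − 10.5) × 0.5 = 0.0 × 0.5 = 0.00 DD.
Per 24 h: 10.05 DD/day.
Duration = 139 / 10.05 = 13.831 ≈ 13.8 days.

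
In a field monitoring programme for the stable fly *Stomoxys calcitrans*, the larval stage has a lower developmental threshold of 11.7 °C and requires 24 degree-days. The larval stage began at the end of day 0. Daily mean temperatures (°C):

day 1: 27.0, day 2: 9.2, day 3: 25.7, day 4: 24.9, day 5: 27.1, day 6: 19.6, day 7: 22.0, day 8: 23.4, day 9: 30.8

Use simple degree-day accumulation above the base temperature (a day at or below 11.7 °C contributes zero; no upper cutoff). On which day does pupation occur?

Daily DD above 11.7 °C: 15.3, 0.0, 14.0, 13.2, 15.4, 7.9, 10.3, 11.7, 19.1.
Cumulative: 15.3, 15.3, 29.3, 42.5, 57.9, 65.8, 76.1, 87.8, 106.9.
The total first reaches 24 DD on day 3.

day 3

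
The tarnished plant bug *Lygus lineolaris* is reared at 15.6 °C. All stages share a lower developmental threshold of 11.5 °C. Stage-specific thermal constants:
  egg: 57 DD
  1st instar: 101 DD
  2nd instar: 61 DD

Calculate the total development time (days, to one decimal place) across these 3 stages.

Daily accumulation at 15.6 °C = 15.6 − 11.5 = 4.1 DD/day.
Total K = 57 + 101 + 61 = 219 DD.
Total duration = 219 / 4.1 = 53.415 ≈ 53.4 days.

53.4 days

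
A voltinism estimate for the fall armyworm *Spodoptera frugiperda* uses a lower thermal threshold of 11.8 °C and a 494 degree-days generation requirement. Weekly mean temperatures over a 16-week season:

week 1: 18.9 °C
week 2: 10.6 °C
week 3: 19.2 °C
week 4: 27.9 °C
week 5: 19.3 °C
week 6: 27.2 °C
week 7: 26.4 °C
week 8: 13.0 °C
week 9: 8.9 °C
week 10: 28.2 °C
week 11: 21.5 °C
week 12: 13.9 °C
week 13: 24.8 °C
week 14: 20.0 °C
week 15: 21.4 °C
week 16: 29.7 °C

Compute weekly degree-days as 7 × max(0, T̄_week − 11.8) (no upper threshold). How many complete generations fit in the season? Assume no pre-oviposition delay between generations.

Weekly DD (7 × max(0, T̄ − 11.8)): 49.7, 0.0, 51.8, 112.7, 52.5, 107.8, 102.2, 8.4, 0.0, 114.8, 67.9, 14.7, 91.0, 57.4, 67.2, 125.3.
Season total = 1023.4 DD.
Complete generations = ⌊1023.4 / 494⌋ = 2.

2 generations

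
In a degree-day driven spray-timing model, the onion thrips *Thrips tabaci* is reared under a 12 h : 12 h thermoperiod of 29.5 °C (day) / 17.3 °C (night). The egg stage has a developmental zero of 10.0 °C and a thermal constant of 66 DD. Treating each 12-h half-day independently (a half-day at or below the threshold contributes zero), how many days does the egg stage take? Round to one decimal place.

Day half: max(0, 29.5 − 10.0) × 0.5 = 19.5 × 0.5 = 9.75 DD.
Night half: max(0, 17.3 − 10.0) × 0.5 = 7.3 × 0.5 = 3.65 DD.
Per 24 h: 13.40 DD/day.
Duration = 66 / 13.40 = 4.925 ≈ 4.9 days.

4.9 days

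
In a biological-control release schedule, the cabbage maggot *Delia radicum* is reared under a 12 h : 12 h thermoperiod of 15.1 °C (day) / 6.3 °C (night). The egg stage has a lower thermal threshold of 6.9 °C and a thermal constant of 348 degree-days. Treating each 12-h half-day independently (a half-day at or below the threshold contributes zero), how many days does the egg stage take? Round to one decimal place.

84.9 days

Day half: max(0, 15.1 − 6.9) × 0.5 = 8.2 × 0.5 = 4.10 DD.
Night half: max(0, 6.3 − 6.9) × 0.5 = 0.0 × 0.5 = 0.00 DD.
Per 24 h: 4.10 DD/day.
Duration = 348 / 4.10 = 84.878 ≈ 84.9 days.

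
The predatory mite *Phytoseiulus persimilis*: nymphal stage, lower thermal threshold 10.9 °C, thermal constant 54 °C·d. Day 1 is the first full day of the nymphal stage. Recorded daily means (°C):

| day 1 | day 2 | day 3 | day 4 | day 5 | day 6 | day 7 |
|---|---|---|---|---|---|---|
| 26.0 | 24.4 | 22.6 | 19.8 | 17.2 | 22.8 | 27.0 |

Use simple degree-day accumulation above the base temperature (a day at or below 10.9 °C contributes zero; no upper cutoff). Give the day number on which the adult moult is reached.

Daily DD above 10.9 °C: 15.1, 13.5, 11.7, 8.9, 6.3, 11.9, 16.1.
Cumulative: 15.1, 28.6, 40.3, 49.2, 55.5, 67.4, 83.5.
The total first reaches 54 DD on day 5.

day 5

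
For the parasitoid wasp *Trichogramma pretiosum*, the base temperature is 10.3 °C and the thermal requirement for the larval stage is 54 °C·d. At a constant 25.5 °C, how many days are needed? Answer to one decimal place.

Daily accumulation = 25.5 − 10.3 = 15.2 DD/day.
Duration = 54 / 15.2 = 3.553 ≈ 3.6 days.

3.6 days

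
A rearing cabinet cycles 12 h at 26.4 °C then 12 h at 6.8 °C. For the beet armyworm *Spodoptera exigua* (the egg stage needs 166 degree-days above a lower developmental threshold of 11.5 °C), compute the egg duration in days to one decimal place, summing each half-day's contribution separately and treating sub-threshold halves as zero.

22.3 days

Day half: max(0, 26.4 − 11.5) × 0.5 = 14.9 × 0.5 = 7.45 DD.
Night half: max(0, 6.8 − 11.5) × 0.5 = 0.0 × 0.5 = 0.00 DD.
Per 24 h: 7.45 DD/day.
Duration = 166 / 7.45 = 22.282 ≈ 22.3 days.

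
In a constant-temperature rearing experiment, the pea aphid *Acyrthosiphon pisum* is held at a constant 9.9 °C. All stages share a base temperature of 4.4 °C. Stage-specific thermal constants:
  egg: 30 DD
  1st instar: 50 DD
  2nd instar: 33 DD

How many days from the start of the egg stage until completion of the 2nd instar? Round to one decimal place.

20.5 days

Daily accumulation at 9.9 °C = 9.9 − 4.4 = 5.5 DD/day.
Total K = 30 + 50 + 33 = 113 DD.
Total duration = 113 / 5.5 = 20.545 ≈ 20.5 days.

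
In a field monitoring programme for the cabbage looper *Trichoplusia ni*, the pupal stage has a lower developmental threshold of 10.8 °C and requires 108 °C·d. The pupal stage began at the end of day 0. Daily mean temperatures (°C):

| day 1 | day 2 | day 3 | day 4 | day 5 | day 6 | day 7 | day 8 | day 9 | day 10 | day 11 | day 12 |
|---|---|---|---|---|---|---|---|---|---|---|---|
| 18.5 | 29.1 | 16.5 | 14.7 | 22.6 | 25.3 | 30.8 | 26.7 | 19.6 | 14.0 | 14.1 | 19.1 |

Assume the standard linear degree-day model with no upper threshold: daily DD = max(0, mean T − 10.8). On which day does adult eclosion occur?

day 10

Daily DD above 10.8 °C: 7.7, 18.3, 5.7, 3.9, 11.8, 14.5, 20.0, 15.9, 8.8, 3.2, 3.3, 8.3.
Cumulative: 7.7, 26.0, 31.7, 35.6, 47.4, 61.9, 81.9, 97.8, 106.6, 109.8, 113.1, 121.4.
The total first reaches 108 DD on day 10.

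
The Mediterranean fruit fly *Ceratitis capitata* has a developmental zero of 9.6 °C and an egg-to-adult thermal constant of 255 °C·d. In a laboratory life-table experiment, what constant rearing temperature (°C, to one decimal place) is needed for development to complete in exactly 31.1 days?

17.8 °C

Required daily accumulation = 255 / 31.1 = 8.199 DD/day.
T = T_base + 8.199 = 9.6 + 8.199 = 17.799 ≈ 17.8 °C.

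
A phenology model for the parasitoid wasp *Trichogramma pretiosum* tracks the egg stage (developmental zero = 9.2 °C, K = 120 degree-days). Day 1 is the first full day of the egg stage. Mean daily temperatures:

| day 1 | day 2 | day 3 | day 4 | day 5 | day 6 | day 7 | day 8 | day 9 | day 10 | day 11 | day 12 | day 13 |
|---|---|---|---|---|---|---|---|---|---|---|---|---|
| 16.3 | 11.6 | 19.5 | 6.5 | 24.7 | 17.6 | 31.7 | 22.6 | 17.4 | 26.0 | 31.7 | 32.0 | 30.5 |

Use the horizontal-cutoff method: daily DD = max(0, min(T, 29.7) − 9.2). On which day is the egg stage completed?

Daily DD above 9.2 °C (capped at 20.5): 7.1, 2.4, 10.3, 0.0, 15.5, 8.4, 20.5, 13.4, 8.2, 16.8, 20.5, 20.5, 20.5.
Cumulative: 7.1, 9.5, 19.8, 19.8, 35.3, 43.7, 64.2, 77.6, 85.8, 102.6, 123.1, 143.6, 164.1.
The total first reaches 120 DD on day 11.

day 11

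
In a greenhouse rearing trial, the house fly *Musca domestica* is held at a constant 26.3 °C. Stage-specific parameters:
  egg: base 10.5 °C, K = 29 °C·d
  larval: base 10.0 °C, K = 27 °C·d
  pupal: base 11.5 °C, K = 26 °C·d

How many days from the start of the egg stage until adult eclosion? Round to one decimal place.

egg: 29 / (26.3 − 10.5) = 29 / 15.8 = 1.835 d.
larval: 27 / (26.3 − 10.0) = 27 / 16.3 = 1.656 d.
pupal: 26 / (26.3 − 11.5) = 26 / 14.8 = 1.757 d.
Sum = 5.249 ≈ 5.2 days.

5.2 days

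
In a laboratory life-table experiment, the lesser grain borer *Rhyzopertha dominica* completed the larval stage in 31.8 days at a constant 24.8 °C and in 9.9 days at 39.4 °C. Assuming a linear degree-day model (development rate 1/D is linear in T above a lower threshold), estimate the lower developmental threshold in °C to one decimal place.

Equal thermal constants: D₁(T₁ − T_b) = D₂(T₂ − T_b).
31.8·(24.8 − T_b) = 9.9·(39.4 − T_b)
T_b = (31.8·24.8 − 9.9·39.4) / (31.8 − 9.9) = 398.58 / 21.9 = 18.200 °C ≈ 18.2 °C.

18.2 °C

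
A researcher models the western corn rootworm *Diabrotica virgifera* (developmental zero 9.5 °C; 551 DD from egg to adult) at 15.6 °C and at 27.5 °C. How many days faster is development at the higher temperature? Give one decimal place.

59.7 days

At 15.6 °C: 551 / (15.6 − 9.5) = 551 / 6.1 = 90.328 d.
At 27.5 °C: 551 / (27.5 − 9.5) = 551 / 18.0 = 30.611 d.
Difference = |90.328 − 30.611| = 59.717 ≈ 59.7 days.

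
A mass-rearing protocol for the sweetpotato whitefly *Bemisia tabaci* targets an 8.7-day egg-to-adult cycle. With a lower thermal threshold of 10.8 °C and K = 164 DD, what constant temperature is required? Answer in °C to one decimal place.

Required daily accumulation = 164 / 8.7 = 18.851 DD/day.
T = T_base + 18.851 = 10.8 + 18.851 = 29.651 ≈ 29.7 °C.

29.7 °C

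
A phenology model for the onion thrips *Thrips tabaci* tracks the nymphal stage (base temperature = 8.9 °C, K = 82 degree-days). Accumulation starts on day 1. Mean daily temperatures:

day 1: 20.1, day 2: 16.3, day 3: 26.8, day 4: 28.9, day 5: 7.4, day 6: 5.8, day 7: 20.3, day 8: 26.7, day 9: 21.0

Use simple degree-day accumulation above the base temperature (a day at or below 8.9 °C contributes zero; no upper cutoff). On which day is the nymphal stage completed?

Daily DD above 8.9 °C: 11.2, 7.4, 17.9, 20.0, 0.0, 0.0, 11.4, 17.8, 12.1.
Cumulative: 11.2, 18.6, 36.5, 56.5, 56.5, 56.5, 67.9, 85.7, 97.8.
The total first reaches 82 DD on day 8.

day 8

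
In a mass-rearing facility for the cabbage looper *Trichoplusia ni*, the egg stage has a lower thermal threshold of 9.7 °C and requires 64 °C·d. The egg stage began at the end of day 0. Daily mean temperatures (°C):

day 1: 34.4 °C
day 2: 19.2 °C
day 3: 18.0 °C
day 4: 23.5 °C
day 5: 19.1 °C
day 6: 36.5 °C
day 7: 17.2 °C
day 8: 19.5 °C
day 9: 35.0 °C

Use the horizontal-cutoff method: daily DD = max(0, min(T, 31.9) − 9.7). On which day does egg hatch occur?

day 6

Daily DD above 9.7 °C (capped at 22.2): 22.2, 9.5, 8.3, 13.8, 9.4, 22.2, 7.5, 9.8, 22.2.
Cumulative: 22.2, 31.7, 40.0, 53.8, 63.2, 85.4, 92.9, 102.7, 124.9.
The total first reaches 64 DD on day 6.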